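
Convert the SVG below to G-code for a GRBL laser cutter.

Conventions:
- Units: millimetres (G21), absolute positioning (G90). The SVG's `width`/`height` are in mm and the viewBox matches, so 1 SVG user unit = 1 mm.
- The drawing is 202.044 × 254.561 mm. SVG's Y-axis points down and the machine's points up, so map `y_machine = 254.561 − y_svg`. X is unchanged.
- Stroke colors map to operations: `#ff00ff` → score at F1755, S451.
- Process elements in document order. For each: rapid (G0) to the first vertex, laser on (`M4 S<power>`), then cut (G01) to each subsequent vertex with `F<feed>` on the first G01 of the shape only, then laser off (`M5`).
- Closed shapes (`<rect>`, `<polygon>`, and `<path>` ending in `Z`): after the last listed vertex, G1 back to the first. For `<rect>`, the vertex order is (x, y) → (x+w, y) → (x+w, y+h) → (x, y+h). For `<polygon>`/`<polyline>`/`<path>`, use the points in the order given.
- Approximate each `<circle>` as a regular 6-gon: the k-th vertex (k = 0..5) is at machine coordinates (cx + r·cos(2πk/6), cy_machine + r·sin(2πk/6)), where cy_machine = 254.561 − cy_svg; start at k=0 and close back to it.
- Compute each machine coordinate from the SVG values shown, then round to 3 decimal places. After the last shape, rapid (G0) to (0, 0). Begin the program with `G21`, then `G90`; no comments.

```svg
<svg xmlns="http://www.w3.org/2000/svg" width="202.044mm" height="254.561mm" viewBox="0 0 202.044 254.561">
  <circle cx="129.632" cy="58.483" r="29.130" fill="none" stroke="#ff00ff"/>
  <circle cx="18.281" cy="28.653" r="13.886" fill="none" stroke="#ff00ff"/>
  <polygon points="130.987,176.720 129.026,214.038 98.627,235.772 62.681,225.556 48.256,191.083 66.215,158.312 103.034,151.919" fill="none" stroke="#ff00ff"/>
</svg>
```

Since the viewBox matches the mm dimensions, user units are millimetres directly. The only transform is the Y-flip y_m = 254.561 − y_svg.

Shape 1 is a circle drawn with `<circle>`. Its stroke #ff00ff means score at S451, F1755. After flipping Y the toolpath is (158.762,196.078) → (144.197,221.305) → (115.067,221.305) → (100.502,196.078) → (115.067,170.851) → (144.197,170.851) → (158.762,196.078), returning to the start.

Shape 2 is a circle drawn with `<circle>`. Its stroke #ff00ff means score at S451, F1755. After flipping Y the toolpath is (32.167,225.908) → (25.224,237.934) → (11.338,237.934) → (4.395,225.908) → (11.338,213.882) → (25.224,213.882) → (32.167,225.908), returning to the start.

Shape 3 is a regular polygon drawn with `<polygon>`. Its stroke #ff00ff means score at S451, F1755. After flipping Y the toolpath is (130.987,77.841) → (129.026,40.523) → (98.627,18.789) → (62.681,29.005) → (48.256,63.478) → (66.215,96.249) → (103.034,102.642) → (130.987,77.841), returning to the start.

G21
G90
G0 X158.762 Y196.078
M4 S451
G01 X144.197 Y221.305 F1755
G01 X115.067 Y221.305
G01 X100.502 Y196.078
G01 X115.067 Y170.851
G01 X144.197 Y170.851
G01 X158.762 Y196.078
M5
G0 X32.167 Y225.908
M4 S451
G01 X25.224 Y237.934 F1755
G01 X11.338 Y237.934
G01 X4.395 Y225.908
G01 X11.338 Y213.882
G01 X25.224 Y213.882
G01 X32.167 Y225.908
M5
G0 X130.987 Y77.841
M4 S451
G01 X129.026 Y40.523 F1755
G01 X98.627 Y18.789
G01 X62.681 Y29.005
G01 X48.256 Y63.478
G01 X66.215 Y96.249
G01 X103.034 Y102.642
G01 X130.987 Y77.841
M5
G0 X0.000 Y0.000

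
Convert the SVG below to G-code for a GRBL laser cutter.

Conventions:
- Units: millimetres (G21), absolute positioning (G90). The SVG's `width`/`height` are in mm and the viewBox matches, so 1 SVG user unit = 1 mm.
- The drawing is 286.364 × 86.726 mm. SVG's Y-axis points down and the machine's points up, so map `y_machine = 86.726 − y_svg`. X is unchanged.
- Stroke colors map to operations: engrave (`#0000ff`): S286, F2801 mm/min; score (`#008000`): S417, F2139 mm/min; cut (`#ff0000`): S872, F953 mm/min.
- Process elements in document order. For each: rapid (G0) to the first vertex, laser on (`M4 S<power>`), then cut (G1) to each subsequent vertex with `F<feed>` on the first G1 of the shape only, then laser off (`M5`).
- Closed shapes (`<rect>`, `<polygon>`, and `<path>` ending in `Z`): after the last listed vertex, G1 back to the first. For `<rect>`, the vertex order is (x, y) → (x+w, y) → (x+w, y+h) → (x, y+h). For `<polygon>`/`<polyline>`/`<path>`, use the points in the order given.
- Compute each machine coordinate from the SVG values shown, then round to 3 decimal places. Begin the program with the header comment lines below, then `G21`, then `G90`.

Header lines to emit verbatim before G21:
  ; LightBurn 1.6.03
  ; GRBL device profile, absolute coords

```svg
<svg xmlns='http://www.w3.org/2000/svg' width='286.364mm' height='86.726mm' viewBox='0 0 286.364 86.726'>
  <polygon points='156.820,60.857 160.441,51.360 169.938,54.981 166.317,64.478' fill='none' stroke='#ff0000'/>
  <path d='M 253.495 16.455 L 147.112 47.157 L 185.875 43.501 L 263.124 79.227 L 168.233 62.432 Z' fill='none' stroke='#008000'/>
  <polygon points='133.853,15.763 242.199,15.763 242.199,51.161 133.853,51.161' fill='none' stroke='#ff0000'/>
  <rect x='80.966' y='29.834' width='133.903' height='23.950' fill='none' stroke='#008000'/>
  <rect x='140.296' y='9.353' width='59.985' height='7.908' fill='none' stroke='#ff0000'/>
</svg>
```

viewBox `0 0 286.364 86.726` with mm width/height → 1 unit = 1 mm. Flip: y_m = 86.726 − y_svg.

**Shape 1** — `<polygon>` regular polygon, stroke `#ff0000` → cut (S872, F953). Machine vertices: (156.820,25.869) → (160.441,35.366) → (169.938,31.745) → (166.317,22.248) → (156.820,25.869). Closed: final G1 returns to the first vertex.

**Shape 2** — `<path>` closed polygon, stroke `#008000` → score (S417, F2139). Machine vertices: (253.495,70.271) → (147.112,39.569) → (185.875,43.225) → (263.124,7.499) → (168.233,24.294) → (253.495,70.271). Closed: final G1 returns to the first vertex.

**Shape 3** — `<polygon>` rectangle, stroke `#ff0000` → cut (S872, F953). Machine vertices: (133.853,70.963) → (242.199,70.963) → (242.199,35.565) → (133.853,35.565) → (133.853,70.963). Closed: final G1 returns to the first vertex.

**Shape 4** — `<rect>` rectangle, stroke `#008000` → score (S417, F2139). Machine vertices: (80.966,56.892) → (214.869,56.892) → (214.869,32.942) → (80.966,32.942) → (80.966,56.892). Closed: final G1 returns to the first vertex.

**Shape 5** — `<rect>` rectangle, stroke `#ff0000` → cut (S872, F953). Machine vertices: (140.296,77.373) → (200.281,77.373) → (200.281,69.465) → (140.296,69.465) → (140.296,77.373). Closed: final G1 returns to the first vertex.

; LightBurn 1.6.03
; GRBL device profile, absolute coords
G21
G90
G0 X156.820 Y25.869
M4 S872
G1 X160.441 Y35.366 F953
G1 X169.938 Y31.745
G1 X166.317 Y22.248
G1 X156.820 Y25.869
M5
G0 X253.495 Y70.271
M4 S417
G1 X147.112 Y39.569 F2139
G1 X185.875 Y43.225
G1 X263.124 Y7.499
G1 X168.233 Y24.294
G1 X253.495 Y70.271
M5
G0 X133.853 Y70.963
M4 S872
G1 X242.199 Y70.963 F953
G1 X242.199 Y35.565
G1 X133.853 Y35.565
G1 X133.853 Y70.963
M5
G0 X80.966 Y56.892
M4 S417
G1 X214.869 Y56.892 F2139
G1 X214.869 Y32.942
G1 X80.966 Y32.942
G1 X80.966 Y56.892
M5
G0 X140.296 Y77.373
M4 S872
G1 X200.281 Y77.373 F953
G1 X200.281 Y69.465
G1 X140.296 Y69.465
G1 X140.296 Y77.373
M5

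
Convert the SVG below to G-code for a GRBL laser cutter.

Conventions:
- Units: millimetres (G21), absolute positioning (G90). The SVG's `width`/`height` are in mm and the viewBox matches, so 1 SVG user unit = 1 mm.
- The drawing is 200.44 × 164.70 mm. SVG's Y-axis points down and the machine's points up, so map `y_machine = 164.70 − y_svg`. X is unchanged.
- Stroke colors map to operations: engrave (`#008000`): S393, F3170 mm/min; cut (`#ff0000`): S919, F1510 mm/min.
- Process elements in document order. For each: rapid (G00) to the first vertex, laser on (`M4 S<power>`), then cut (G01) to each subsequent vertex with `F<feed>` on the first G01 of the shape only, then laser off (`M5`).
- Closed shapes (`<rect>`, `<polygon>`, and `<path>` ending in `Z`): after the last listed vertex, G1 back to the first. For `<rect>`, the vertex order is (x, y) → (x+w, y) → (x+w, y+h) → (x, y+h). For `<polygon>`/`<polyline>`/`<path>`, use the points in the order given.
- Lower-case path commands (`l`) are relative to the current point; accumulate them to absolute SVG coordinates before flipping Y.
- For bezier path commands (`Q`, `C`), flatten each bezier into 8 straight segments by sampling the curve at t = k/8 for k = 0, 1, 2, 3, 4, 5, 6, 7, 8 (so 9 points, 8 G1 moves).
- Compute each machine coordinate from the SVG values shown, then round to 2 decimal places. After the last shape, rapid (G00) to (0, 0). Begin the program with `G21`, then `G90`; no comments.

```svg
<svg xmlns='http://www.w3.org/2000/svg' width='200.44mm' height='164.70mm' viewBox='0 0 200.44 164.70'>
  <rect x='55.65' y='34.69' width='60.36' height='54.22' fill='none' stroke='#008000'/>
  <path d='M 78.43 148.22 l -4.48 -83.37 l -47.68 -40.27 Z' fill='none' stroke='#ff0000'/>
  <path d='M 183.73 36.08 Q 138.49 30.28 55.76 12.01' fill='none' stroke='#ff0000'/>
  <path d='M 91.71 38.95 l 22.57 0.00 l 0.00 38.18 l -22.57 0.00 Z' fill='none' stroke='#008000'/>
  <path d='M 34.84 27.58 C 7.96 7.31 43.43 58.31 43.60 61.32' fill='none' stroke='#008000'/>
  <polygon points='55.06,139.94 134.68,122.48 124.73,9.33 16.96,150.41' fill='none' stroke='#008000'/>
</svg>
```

G21
G90
G00 X55.65 Y130.01
M4 S393
G01 X116.01 Y130.01 F3170
G01 X116.01 Y75.79
G01 X55.65 Y75.79
G01 X55.65 Y130.01
M5
G00 X78.43 Y16.48
M4 S919
G01 X73.95 Y99.85 F1510
G01 X26.27 Y140.12
G01 X78.43 Y16.48
M5
G00 X183.73 Y128.62
M4 S919
G01 X171.83 Y130.26 F1510
G01 X158.77 Y132.30
G01 X144.53 Y134.72
G01 X129.12 Y137.54
G01 X112.54 Y140.74
G01 X94.78 Y144.33
G01 X75.86 Y148.32
G01 X55.76 Y152.69
M5
G00 X91.71 Y125.75
M4 S393
G01 X114.28 Y125.75 F3170
G01 X114.28 Y87.57
G01 X91.71 Y87.57
G01 X91.71 Y125.75
M5
G00 X34.84 Y137.12
M4 S393
G01 X27.49 Y141.61 F3170
G01 X24.84 Y140.82
G01 X25.75 Y136.15
G01 X29.08 Y128.98
G01 X33.67 Y120.72
G01 X38.38 Y112.77
G01 X42.07 Y106.53
G01 X43.60 Y103.38
M5
G00 X55.06 Y24.76
M4 S393
G01 X134.68 Y42.22 F3170
G01 X124.73 Y155.37
G01 X16.96 Y14.29
G01 X55.06 Y24.76
M5
G00 X0.00 Y0.00

viewBox `0 0 200.44 164.70` with mm width/height → 1 unit = 1 mm. Flip: y_m = 164.70 − y_svg.

**Shape 1** — `<rect>` rectangle, stroke `#008000` → engrave (S393, F3170). Machine vertices: (55.65,130.01) → (116.01,130.01) → (116.01,75.79) → (55.65,75.79) → (55.65,130.01). Closed: final G1 returns to the first vertex.

**Shape 2** — `<path>` closed polygon, stroke `#ff0000` → cut (S919, F1510). Machine vertices: (78.43,16.48) → (73.95,99.85) → (26.27,140.12) → (78.43,16.48). Closed: final G1 returns to the first vertex.

**Shape 3** — `<path>` quadratic bezier, stroke `#ff0000` → cut (S919, F1510). Control points (SVG): P0=(183.73,36.08), P1=(138.49,30.28), P2=(55.76,12.01); sampled at t=k/8. Machine vertices: (183.73,128.62) → (171.83,130.26) → (158.77,132.30) → (144.53,134.72) → (129.12,137.54) → (112.54,140.74) → (94.78,144.33) → (75.86,148.32) → (55.76,152.69). Open path.

**Shape 4** — `<path>` rectangle, stroke `#008000` → engrave (S393, F3170). Machine vertices: (91.71,125.75) → (114.28,125.75) → (114.28,87.57) → (91.71,87.57) → (91.71,125.75). Closed: final G1 returns to the first vertex.

**Shape 5** — `<path>` cubic bezier, stroke `#008000` → engrave (S393, F3170). Control points (SVG): P0=(34.84,27.58), P1=(7.96,7.31), P2=(43.43,58.31), P3=(43.60,61.32); sampled at t=k/8. Machine vertices: (34.84,137.12) → (27.49,141.61) → (24.84,140.82) → (25.75,136.15) → (29.08,128.98) → (33.67,120.72) → (38.38,112.77) → (42.07,106.53) → (43.60,103.38). Open path.

**Shape 6** — `<polygon>` closed polygon, stroke `#008000` → engrave (S393, F3170). Machine vertices: (55.06,24.76) → (134.68,42.22) → (124.73,155.37) → (16.96,14.29) → (55.06,24.76). Closed: final G1 returns to the first vertex.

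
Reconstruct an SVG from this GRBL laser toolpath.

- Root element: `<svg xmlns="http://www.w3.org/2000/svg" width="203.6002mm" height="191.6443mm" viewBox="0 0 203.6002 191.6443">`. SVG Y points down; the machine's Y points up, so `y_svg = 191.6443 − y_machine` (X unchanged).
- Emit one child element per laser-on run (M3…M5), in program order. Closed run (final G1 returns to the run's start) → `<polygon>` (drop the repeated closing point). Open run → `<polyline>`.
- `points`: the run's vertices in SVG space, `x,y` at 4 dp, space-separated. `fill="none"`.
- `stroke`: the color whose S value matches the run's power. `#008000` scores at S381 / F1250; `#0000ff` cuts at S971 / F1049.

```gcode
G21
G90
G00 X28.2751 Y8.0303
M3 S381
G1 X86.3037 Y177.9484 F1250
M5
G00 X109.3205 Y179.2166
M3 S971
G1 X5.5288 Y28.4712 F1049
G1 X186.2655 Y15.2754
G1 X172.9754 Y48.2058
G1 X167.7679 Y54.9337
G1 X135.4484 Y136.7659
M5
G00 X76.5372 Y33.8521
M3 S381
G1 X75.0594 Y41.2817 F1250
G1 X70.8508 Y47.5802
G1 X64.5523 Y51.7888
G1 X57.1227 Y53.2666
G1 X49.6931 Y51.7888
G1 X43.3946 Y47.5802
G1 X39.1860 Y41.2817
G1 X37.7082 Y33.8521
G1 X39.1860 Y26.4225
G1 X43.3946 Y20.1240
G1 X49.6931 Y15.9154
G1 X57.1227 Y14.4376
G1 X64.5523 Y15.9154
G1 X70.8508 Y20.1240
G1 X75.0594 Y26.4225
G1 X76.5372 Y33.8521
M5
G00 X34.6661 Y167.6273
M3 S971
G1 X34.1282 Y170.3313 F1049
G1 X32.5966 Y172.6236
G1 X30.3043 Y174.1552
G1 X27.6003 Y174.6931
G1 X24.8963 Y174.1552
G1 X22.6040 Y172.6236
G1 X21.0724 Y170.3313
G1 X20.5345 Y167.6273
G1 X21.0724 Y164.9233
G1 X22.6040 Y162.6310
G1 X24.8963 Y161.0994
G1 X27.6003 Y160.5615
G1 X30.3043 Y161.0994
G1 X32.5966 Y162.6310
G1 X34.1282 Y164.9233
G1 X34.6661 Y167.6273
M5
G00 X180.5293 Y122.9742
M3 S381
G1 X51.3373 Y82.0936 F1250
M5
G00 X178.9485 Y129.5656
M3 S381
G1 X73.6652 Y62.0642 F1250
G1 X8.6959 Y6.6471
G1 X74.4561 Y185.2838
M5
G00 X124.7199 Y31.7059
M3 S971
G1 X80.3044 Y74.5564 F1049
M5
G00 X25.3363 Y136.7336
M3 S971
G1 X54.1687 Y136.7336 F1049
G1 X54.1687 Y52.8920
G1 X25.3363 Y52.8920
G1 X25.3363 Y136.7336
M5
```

Each laser-on run becomes one SVG element. Flip Y back into SVG space with y_svg = 191.6443 − y_machine.

Run 1: S381 ⇒ score layer `#008000`. The run is open, so emit a `<polyline>` with points (Y-flipped): 28.2751,183.6140 86.3037,13.6959.

Run 2: S971 ⇒ cut layer `#0000ff`. The run is open, so emit a `<polyline>` with points (Y-flipped): 109.3205,12.4277 5.5288,163.1731 186.2655,176.3689 172.9754,143.4385 167.7679,136.7106 135.4484,54.8784.

Run 3: the run's S381 means `#008000` (score). The run returns to its start, so emit a `<polygon>` with points (Y-flipped): 76.5372,157.7922 75.0594,150.3626 70.8508,144.0641 64.5523,139.8555 57.1227,138.3777 49.6931,139.8555 43.3946,144.0641 39.1860,150.3626 37.7082,157.7922 39.1860,165.2218 43.3946,171.5203 49.6931,175.7289 57.1227,177.2067 64.5523,175.7289 70.8508,171.5203 75.0594,165.2218.

Run 4: S971 ⇒ cut layer `#0000ff`. The run returns to its start, so emit a `<polygon>` with points (Y-flipped): 34.6661,24.0170 34.1282,21.3130 32.5966,19.0207 30.3043,17.4891 27.6003,16.9512 24.8963,17.4891 22.6040,19.0207 21.0724,21.3130 20.5345,24.0170 21.0724,26.7210 22.6040,29.0133 24.8963,30.5449 27.6003,31.0828 30.3043,30.5449 32.5966,29.0133 34.1282,26.7210.

Run 5: the run's S381 means `#008000` (score). The run is open, so emit a `<polyline>` with points (Y-flipped): 180.5293,68.6701 51.3373,109.5507.

Run 6: power S381 maps to stroke `#008000` (score). The run is open, so emit a `<polyline>` with points (Y-flipped): 178.9485,62.0787 73.6652,129.5801 8.6959,184.9972 74.4561,6.3605.

Run 7: S971 ⇒ cut layer `#0000ff`. The run is open, so emit a `<polyline>` with points (Y-flipped): 124.7199,159.9384 80.3044,117.0879.

Run 8: S971 ⇒ cut layer `#0000ff`. The run returns to its start, so emit a `<polygon>` with points (Y-flipped): 25.3363,54.9107 54.1687,54.9107 54.1687,138.7523 25.3363,138.7523.

<svg xmlns="http://www.w3.org/2000/svg" width="203.6002mm" height="191.6443mm" viewBox="0 0 203.6002 191.6443">
  <polyline points="28.2751,183.6140 86.3037,13.6959" fill="none" stroke="#008000"/>
  <polyline points="109.3205,12.4277 5.5288,163.1731 186.2655,176.3689 172.9754,143.4385 167.7679,136.7106 135.4484,54.8784" fill="none" stroke="#0000ff"/>
  <polygon points="76.5372,157.7922 75.0594,150.3626 70.8508,144.0641 64.5523,139.8555 57.1227,138.3777 49.6931,139.8555 43.3946,144.0641 39.1860,150.3626 37.7082,157.7922 39.1860,165.2218 43.3946,171.5203 49.6931,175.7289 57.1227,177.2067 64.5523,175.7289 70.8508,171.5203 75.0594,165.2218" fill="none" stroke="#008000"/>
  <polygon points="34.6661,24.0170 34.1282,21.3130 32.5966,19.0207 30.3043,17.4891 27.6003,16.9512 24.8963,17.4891 22.6040,19.0207 21.0724,21.3130 20.5345,24.0170 21.0724,26.7210 22.6040,29.0133 24.8963,30.5449 27.6003,31.0828 30.3043,30.5449 32.5966,29.0133 34.1282,26.7210" fill="none" stroke="#0000ff"/>
  <polyline points="180.5293,68.6701 51.3373,109.5507" fill="none" stroke="#008000"/>
  <polyline points="178.9485,62.0787 73.6652,129.5801 8.6959,184.9972 74.4561,6.3605" fill="none" stroke="#008000"/>
  <polyline points="124.7199,159.9384 80.3044,117.0879" fill="none" stroke="#0000ff"/>
  <polygon points="25.3363,54.9107 54.1687,54.9107 54.1687,138.7523 25.3363,138.7523" fill="none" stroke="#0000ff"/>
</svg>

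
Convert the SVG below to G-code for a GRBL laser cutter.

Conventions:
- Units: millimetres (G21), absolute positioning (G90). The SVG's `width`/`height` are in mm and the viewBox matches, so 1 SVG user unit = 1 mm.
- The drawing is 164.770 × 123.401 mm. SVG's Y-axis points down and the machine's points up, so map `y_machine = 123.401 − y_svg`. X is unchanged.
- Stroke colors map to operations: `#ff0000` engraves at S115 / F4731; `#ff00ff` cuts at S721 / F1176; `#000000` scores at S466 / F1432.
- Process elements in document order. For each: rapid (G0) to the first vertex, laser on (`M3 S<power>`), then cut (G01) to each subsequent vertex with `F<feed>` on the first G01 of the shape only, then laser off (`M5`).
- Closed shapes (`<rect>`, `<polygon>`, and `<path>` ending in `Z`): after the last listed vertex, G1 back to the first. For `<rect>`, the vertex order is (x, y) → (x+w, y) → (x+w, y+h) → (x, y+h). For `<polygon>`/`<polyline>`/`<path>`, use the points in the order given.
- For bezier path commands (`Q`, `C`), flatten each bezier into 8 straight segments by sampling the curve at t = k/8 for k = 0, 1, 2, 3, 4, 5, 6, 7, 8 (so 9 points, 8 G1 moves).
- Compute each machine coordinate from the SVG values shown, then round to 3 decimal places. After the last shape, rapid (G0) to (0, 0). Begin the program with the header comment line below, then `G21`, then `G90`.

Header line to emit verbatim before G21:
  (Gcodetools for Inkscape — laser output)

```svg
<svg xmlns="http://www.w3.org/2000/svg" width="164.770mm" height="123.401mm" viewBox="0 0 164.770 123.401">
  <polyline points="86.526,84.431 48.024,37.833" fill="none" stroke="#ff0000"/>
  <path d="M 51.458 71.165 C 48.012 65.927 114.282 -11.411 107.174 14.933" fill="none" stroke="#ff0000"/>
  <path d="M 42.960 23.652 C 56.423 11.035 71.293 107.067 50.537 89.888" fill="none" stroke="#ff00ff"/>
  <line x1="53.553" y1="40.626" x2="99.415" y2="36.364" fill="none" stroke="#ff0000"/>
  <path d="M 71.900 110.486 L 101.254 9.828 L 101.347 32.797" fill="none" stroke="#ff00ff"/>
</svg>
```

(Gcodetools for Inkscape — laser output)
G21
G90
G0 X86.526 Y38.970
M3 S115
G01 X48.024 Y85.568 F4731
M5
G0 X51.458 Y52.236
M3 S115
G01 X53.154 Y57.237 F4731
G01 X59.709 Y66.937
G01 X69.447 Y79.276
G01 X80.689 Y92.195
G01 X91.760 Y103.634
G01 X100.982 Y111.532
G01 X106.679 Y113.830
G01 X107.174 Y108.468
M5
G0 X42.960 Y99.749
M3 S721
G01 X48.002 Y99.821 F1176
G01 X52.742 Y92.307
G01 X56.747 Y79.806
G01 X59.581 Y64.920
G01 X60.811 Y50.248
G01 X60.003 Y38.389
G01 X56.723 Y31.944
G01 X50.537 Y33.513
M5
G0 X53.553 Y82.775
M3 S115
G01 X99.415 Y87.037 F4731
M5
G0 X71.900 Y12.915
M3 S721
G01 X101.254 Y113.573 F1176
G01 X101.347 Y90.604
M5
G0 X0.000 Y0.000

viewBox `0 0 164.770 123.401` with mm width/height → 1 unit = 1 mm. Flip: y_m = 123.401 − y_svg.

**Shape 1** — `<polyline>` line segment, stroke `#ff0000` → engrave (S115, F4731). Machine vertices: (86.526,38.970) → (48.024,85.568). Open path.

**Shape 2** — `<path>` cubic bezier, stroke `#ff0000` → engrave (S115, F4731). Control points (SVG): P0=(51.458,71.165), P1=(48.012,65.927), P2=(114.282,-11.411), P3=(107.174,14.933); sampled at t=k/8. Machine vertices: (51.458,52.236) → (53.154,57.237) → (59.709,66.937) → (69.447,79.276) → (80.689,92.195) → (91.760,103.634) → (100.982,111.532) → (106.679,113.830) → (107.174,108.468). Open path.

**Shape 3** — `<path>` cubic bezier, stroke `#ff00ff` → cut (S721, F1176). Control points (SVG): P0=(42.960,23.652), P1=(56.423,11.035), P2=(71.293,107.067), P3=(50.537,89.888); sampled at t=k/8. Machine vertices: (42.960,99.749) → (48.002,99.821) → (52.742,92.307) → (56.747,79.806) → (59.581,64.920) → (60.811,50.248) → (60.003,38.389) → (56.723,31.944) → (50.537,33.513). Open path.

**Shape 4** — `<line>` line segment, stroke `#ff0000` → engrave (S115, F4731). Machine vertices: (53.553,82.775) → (99.415,87.037). Open path.

**Shape 5** — `<path>` open polyline, stroke `#ff00ff` → cut (S721, F1176). Machine vertices: (71.900,12.915) → (101.254,113.573) → (101.347,90.604). Open path.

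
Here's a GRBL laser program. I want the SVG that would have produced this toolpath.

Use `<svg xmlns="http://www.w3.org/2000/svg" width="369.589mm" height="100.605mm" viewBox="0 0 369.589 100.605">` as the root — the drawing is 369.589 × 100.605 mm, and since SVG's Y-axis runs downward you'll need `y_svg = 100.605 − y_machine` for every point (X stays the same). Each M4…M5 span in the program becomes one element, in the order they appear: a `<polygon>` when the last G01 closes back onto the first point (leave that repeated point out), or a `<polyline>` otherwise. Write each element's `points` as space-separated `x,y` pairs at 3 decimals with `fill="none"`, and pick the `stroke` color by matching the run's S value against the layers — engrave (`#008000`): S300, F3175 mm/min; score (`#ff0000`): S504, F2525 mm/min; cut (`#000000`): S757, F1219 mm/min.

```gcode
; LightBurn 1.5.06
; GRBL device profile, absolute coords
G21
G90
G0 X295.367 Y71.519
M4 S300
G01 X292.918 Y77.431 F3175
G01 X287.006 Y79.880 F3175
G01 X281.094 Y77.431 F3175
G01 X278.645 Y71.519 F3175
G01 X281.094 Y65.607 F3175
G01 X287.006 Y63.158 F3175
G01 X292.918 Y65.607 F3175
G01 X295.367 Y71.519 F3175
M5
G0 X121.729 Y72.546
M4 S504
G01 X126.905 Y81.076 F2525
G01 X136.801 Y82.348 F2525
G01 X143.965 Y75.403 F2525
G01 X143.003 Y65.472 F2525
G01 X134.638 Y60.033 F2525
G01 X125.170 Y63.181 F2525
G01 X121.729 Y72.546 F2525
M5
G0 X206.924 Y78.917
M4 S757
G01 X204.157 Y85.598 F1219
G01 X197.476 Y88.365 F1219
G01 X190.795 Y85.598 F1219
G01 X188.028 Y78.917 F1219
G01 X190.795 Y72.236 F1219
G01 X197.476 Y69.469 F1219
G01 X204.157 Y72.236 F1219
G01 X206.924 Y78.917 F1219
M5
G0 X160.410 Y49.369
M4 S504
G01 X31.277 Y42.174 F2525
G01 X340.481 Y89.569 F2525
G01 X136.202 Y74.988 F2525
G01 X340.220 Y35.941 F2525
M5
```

<svg xmlns="http://www.w3.org/2000/svg" width="369.589mm" height="100.605mm" viewBox="0 0 369.589 100.605">
  <polygon points="295.367,29.086 292.918,23.174 287.006,20.725 281.094,23.174 278.645,29.086 281.094,34.998 287.006,37.447 292.918,34.998" fill="none" stroke="#008000"/>
  <polygon points="121.729,28.059 126.905,19.529 136.801,18.257 143.965,25.202 143.003,35.133 134.638,40.572 125.170,37.424" fill="none" stroke="#ff0000"/>
  <polygon points="206.924,21.688 204.157,15.007 197.476,12.240 190.795,15.007 188.028,21.688 190.795,28.369 197.476,31.136 204.157,28.369" fill="none" stroke="#000000"/>
  <polyline points="160.410,51.236 31.277,58.431 340.481,11.036 136.202,25.617 340.220,64.664" fill="none" stroke="#ff0000"/>
</svg>

y_svg = 100.605 − y_m.

[1] S300→`#008000` (engrave); closed run; points: 295.367,29.086 292.918,23.174 287.006,20.725 281.094,23.174 278.645,29.086 281.094,34.998 287.006,37.447 292.918,34.998

[2] S504→`#ff0000` (score); closed run; points: 121.729,28.059 126.905,19.529 136.801,18.257 143.965,25.202 143.003,35.133 134.638,40.572 125.170,37.424

[3] S757→`#000000` (cut); closed run; points: 206.924,21.688 204.157,15.007 197.476,12.240 190.795,15.007 188.028,21.688 190.795,28.369 197.476,31.136 204.157,28.369

[4] S504→`#ff0000` (score); open run; points: 160.410,51.236 31.277,58.431 340.481,11.036 136.202,25.617 340.220,64.664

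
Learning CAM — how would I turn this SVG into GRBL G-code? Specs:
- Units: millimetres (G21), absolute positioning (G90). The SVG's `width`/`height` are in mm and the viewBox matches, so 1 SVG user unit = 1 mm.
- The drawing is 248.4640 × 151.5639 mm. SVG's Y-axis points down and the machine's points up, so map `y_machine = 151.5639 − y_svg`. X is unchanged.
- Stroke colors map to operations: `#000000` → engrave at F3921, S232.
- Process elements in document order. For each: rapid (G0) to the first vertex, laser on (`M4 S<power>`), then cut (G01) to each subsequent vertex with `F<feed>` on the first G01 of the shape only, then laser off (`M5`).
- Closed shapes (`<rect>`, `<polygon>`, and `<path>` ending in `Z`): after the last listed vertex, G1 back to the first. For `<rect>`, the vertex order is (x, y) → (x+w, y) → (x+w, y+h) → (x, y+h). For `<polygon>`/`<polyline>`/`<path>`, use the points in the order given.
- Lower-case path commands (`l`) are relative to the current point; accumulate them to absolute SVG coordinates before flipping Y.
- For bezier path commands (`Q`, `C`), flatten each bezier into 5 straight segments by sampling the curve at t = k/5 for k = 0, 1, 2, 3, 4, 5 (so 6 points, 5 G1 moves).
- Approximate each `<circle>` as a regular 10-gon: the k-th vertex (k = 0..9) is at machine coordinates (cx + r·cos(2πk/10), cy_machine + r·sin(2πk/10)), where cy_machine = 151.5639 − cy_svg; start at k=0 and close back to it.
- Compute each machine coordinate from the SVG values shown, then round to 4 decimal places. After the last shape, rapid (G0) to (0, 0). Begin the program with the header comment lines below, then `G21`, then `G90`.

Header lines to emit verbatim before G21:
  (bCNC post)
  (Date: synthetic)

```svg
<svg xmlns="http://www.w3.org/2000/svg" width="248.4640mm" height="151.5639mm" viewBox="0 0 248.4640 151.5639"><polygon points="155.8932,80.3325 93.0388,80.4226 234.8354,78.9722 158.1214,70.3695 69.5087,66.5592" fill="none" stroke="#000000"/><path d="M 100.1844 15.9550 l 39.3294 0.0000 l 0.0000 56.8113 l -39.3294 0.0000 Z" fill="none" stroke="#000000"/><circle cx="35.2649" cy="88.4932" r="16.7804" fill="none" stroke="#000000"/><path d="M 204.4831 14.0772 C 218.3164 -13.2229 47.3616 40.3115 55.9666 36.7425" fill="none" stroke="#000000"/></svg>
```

(bCNC post)
(Date: synthetic)
G21
G90
G0 X155.8932 Y71.2314
M4 S232
G01 X93.0388 Y71.1413 F3921
G01 X234.8354 Y72.5917
G01 X158.1214 Y81.1944
G01 X69.5087 Y85.0047
G01 X155.8932 Y71.2314
M5
G0 X100.1844 Y135.6089
M4 S232
G01 X139.5138 Y135.6089 F3921
G01 X139.5138 Y78.7976
G01 X100.1844 Y78.7976
G01 X100.1844 Y135.6089
M5
G0 X52.0453 Y63.0707
M4 S232
G01 X48.8405 Y72.9340 F3921
G01 X40.4503 Y79.0298
G01 X30.0795 Y79.0298
G01 X21.6893 Y72.9340
G01 X18.4845 Y63.0707
G01 X21.6893 Y53.2074
G01 X30.0795 Y47.1116
G01 X40.4503 Y47.1116
G01 X48.8405 Y53.2074
G01 X52.0453 Y63.0707
M5
G0 X204.4831 Y137.4867
M4 S232
G01 X193.5233 Y145.2701 F3921
G01 X155.7030 Y140.2743
G01 X108.5110 Y129.1202
G01 X69.4360 Y118.4289
G01 X55.9666 Y114.8214
M5
G0 X0.0000 Y0.0000

Since the viewBox matches the mm dimensions, user units are millimetres directly. The only transform is the Y-flip y_m = 151.5639 − y_svg.

Shape 1 is a closed polygon drawn with `<polygon>`. Its stroke #000000 means engrave at S232, F3921. After flipping Y the toolpath is (155.8932,71.2314) → (93.0388,71.1413) → (234.8354,72.5917) → (158.1214,81.1944) → (69.5087,85.0047) → (155.8932,71.2314), returning to the start.

Shape 2 is a rectangle drawn with `<path>`. Its stroke #000000 means engrave at S232, F3921. After flipping Y the toolpath is (100.1844,135.6089) → (139.5138,135.6089) → (139.5138,78.7976) → (100.1844,78.7976) → (100.1844,135.6089), returning to the start.

Shape 3 is a circle drawn with `<circle>`. Its stroke #000000 means engrave at S232, F3921. After flipping Y the toolpath is (52.0453,63.0707) → (48.8405,72.9340) → (40.4503,79.0298) → (30.0795,79.0298) → (21.6893,72.9340) → (18.4845,63.0707) → (21.6893,53.2074) → (30.0795,47.1116) → (40.4503,47.1116) → (48.8405,53.2074) → (52.0453,63.0707), returning to the start.

Shape 4 is a cubic bezier drawn with `<path>`. Its stroke #000000 means engrave at S232, F3921. After flipping Y the toolpath is (204.4831,137.4867) → (193.5233,145.2701) → (155.7030,140.2743) → (108.5110,129.1202) → (69.4360,118.4289) → (55.9666,114.8214).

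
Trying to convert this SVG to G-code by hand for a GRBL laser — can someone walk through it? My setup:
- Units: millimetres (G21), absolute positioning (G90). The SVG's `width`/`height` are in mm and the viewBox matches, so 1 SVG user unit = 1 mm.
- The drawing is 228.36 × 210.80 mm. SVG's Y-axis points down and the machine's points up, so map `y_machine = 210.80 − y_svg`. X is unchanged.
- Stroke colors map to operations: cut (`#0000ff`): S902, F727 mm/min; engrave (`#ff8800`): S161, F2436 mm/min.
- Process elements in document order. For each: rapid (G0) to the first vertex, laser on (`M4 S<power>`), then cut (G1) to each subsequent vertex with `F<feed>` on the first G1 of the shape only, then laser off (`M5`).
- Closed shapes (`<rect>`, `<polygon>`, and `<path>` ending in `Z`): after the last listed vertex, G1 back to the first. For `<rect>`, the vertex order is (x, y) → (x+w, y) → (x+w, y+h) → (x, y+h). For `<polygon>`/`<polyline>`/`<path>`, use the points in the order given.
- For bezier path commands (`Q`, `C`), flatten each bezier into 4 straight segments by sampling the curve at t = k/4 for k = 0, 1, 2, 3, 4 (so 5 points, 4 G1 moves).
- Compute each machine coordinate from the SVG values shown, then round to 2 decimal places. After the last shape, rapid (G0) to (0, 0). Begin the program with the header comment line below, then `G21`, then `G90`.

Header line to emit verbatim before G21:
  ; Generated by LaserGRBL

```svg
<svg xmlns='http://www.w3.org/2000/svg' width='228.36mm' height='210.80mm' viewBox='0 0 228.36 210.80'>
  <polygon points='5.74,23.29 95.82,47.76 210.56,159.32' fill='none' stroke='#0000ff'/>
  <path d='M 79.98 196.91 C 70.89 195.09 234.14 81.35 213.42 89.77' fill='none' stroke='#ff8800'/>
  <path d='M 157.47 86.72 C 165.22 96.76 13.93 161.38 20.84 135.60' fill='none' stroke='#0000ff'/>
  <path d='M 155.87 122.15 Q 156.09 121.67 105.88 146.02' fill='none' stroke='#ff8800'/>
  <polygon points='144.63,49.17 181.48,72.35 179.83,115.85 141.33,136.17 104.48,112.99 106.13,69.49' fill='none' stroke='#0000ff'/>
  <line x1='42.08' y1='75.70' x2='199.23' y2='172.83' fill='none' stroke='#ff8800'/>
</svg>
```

viewBox `0 0 228.36 210.80` with mm width/height → 1 unit = 1 mm. Flip: y_m = 210.80 − y_svg.

**Shape 1** — `<polygon>` closed polygon, stroke `#0000ff` → cut (S902, F727). Machine vertices: (5.74,187.51) → (95.82,163.04) → (210.56,51.48) → (5.74,187.51). Closed: final G1 returns to the first vertex.

**Shape 2** — `<path>` cubic bezier, stroke `#ff8800` → engrave (S161, F2436). Control points (SVG): P0=(79.98,196.91), P1=(70.89,195.09), P2=(234.14,81.35), P3=(213.42,89.77); sampled at t=k/4. Machine vertices: (79.98,13.89) → (99.91,32.58) → (151.06,71.30) → (200.03,108.10) → (213.42,121.03). Open path.

**Shape 3** — `<path>` cubic bezier, stroke `#0000ff` → cut (S902, F727). Control points (SVG): P0=(157.47,86.72), P1=(165.22,96.76), P2=(13.93,161.38), P3=(20.84,135.60); sampled at t=k/4. Machine vertices: (157.47,124.08) → (138.42,108.58) → (89.47,86.21) → (40.36,70.55) → (20.84,75.20). Open path.

**Shape 4** — `<path>` quadratic bezier, stroke `#ff8800` → engrave (S161, F2436). Control points (SVG): P0=(155.87,122.15), P1=(156.09,121.67), P2=(105.88,146.02); sampled at t=k/4. Machine vertices: (155.87,88.65) → (152.83,87.34) → (143.48,82.92) → (127.83,75.40) → (105.88,64.78). Open path.

**Shape 5** — `<polygon>` regular polygon, stroke `#0000ff` → cut (S902, F727). Machine vertices: (144.63,161.63) → (181.48,138.45) → (179.83,94.95) → (141.33,74.63) → (104.48,97.81) → (106.13,141.31) → (144.63,161.63). Closed: final G1 returns to the first vertex.

**Shape 6** — `<line>` line segment, stroke `#ff8800` → engrave (S161, F2436). Machine vertices: (42.08,135.10) → (199.23,37.97). Open path.

; Generated by LaserGRBL
G21
G90
G0 X5.74 Y187.51
M4 S902
G1 X95.82 Y163.04 F727
G1 X210.56 Y51.48
G1 X5.74 Y187.51
M5
G0 X79.98 Y13.89
M4 S161
G1 X99.91 Y32.58 F2436
G1 X151.06 Y71.30
G1 X200.03 Y108.10
G1 X213.42 Y121.03
M5
G0 X157.47 Y124.08
M4 S902
G1 X138.42 Y108.58 F727
G1 X89.47 Y86.21
G1 X40.36 Y70.55
G1 X20.84 Y75.20
M5
G0 X155.87 Y88.65
M4 S161
G1 X152.83 Y87.34 F2436
G1 X143.48 Y82.92
G1 X127.83 Y75.40
G1 X105.88 Y64.78
M5
G0 X144.63 Y161.63
M4 S902
G1 X181.48 Y138.45 F727
G1 X179.83 Y94.95
G1 X141.33 Y74.63
G1 X104.48 Y97.81
G1 X106.13 Y141.31
G1 X144.63 Y161.63
M5
G0 X42.08 Y135.10
M4 S161
G1 X199.23 Y37.97 F2436
M5
G0 X0.00 Y0.00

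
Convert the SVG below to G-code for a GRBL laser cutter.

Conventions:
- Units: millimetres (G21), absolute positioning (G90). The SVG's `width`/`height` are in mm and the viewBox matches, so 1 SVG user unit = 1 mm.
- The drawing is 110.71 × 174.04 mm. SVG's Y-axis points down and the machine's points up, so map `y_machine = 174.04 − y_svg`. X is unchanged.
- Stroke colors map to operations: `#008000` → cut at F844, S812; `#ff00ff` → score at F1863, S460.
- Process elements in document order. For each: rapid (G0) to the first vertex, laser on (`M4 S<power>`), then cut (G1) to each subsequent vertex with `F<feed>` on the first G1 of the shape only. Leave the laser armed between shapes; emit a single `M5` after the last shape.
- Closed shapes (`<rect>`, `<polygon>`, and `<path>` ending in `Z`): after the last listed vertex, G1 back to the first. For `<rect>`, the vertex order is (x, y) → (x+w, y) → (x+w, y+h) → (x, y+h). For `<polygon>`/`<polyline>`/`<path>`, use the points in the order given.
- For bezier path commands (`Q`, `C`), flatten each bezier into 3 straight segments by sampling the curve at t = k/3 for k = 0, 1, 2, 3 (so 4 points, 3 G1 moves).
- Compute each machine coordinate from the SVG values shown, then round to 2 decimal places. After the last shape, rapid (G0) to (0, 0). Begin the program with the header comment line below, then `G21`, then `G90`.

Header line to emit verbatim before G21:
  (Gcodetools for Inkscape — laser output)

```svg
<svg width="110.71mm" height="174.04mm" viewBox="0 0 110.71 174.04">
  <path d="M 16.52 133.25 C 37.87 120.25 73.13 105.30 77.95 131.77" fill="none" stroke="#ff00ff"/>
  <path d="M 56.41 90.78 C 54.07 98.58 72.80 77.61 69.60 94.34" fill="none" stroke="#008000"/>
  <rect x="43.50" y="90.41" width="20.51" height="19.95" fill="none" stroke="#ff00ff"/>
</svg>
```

(Gcodetools for Inkscape — laser output)
G21
G90
G0 X16.52 Y40.79
M4 S460
G1 X40.86 Y52.83 F1863
G1 X64.63 Y56.54
G1 X77.95 Y42.27
G0 X56.41 Y83.26
M4 S812
G1 X59.50 Y82.59 F844
G1 X67.08 Y86.33
G1 X69.60 Y79.70
G0 X43.50 Y83.63
M4 S460
G1 X64.01 Y83.63 F1863
G1 X64.01 Y63.68
G1 X43.50 Y63.68
G1 X43.50 Y83.63
M5
G0 X0.00 Y0.00

viewBox `0 0 110.71 174.04` with mm width/height → 1 unit = 1 mm. Flip: y_m = 174.04 − y_svg.

**Shape 1** — `<path>` cubic bezier, stroke `#ff00ff` → score (S460, F1863). Control points (SVG): P0=(16.52,133.25), P1=(37.87,120.25), P2=(73.13,105.30), P3=(77.95,131.77); sampled at t=k/3. Machine vertices: (16.52,40.79) → (40.86,52.83) → (64.63,56.54) → (77.95,42.27). Open path.

**Shape 2** — `<path>` cubic bezier, stroke `#008000` → cut (S812, F844). Control points (SVG): P0=(56.41,90.78), P1=(54.07,98.58), P2=(72.80,77.61), P3=(69.60,94.34); sampled at t=k/3. Machine vertices: (56.41,83.26) → (59.50,82.59) → (67.08,86.33) → (69.60,79.70). Open path.

**Shape 3** — `<rect>` rectangle, stroke `#ff00ff` → score (S460, F1863). Machine vertices: (43.50,83.63) → (64.01,83.63) → (64.01,63.68) → (43.50,63.68) → (43.50,83.63). Closed: final G1 returns to the first vertex.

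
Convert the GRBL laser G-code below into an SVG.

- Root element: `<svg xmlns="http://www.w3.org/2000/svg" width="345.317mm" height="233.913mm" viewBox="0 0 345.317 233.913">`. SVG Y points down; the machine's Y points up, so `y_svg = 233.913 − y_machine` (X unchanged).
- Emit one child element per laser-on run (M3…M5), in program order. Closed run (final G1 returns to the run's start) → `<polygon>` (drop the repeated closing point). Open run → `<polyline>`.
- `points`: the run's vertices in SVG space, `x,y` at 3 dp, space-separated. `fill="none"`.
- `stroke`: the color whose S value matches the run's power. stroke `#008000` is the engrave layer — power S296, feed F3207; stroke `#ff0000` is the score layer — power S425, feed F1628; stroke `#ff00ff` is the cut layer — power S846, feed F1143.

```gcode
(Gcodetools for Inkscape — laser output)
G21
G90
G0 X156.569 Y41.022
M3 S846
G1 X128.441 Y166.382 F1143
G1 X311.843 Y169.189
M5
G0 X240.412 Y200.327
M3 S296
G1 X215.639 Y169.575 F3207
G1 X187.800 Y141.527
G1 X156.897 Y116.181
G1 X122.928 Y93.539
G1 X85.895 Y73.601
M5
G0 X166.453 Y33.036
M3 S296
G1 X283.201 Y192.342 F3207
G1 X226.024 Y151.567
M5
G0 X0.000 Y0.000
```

y_svg = 233.913 − y_m.

[1] S846→`#ff00ff` (cut); open run; points: 156.569,192.891 128.441,67.531 311.843,64.724

[2] S296→`#008000` (engrave); open run; points: 240.412,33.586 215.639,64.338 187.800,92.386 156.897,117.732 122.928,140.374 85.895,160.312

[3] S296→`#008000` (engrave); open run; points: 166.453,200.877 283.201,41.571 226.024,82.346

<svg xmlns="http://www.w3.org/2000/svg" width="345.317mm" height="233.913mm" viewBox="0 0 345.317 233.913">
  <polyline points="156.569,192.891 128.441,67.531 311.843,64.724" fill="none" stroke="#ff00ff"/>
  <polyline points="240.412,33.586 215.639,64.338 187.800,92.386 156.897,117.732 122.928,140.374 85.895,160.312" fill="none" stroke="#008000"/>
  <polyline points="166.453,200.877 283.201,41.571 226.024,82.346" fill="none" stroke="#008000"/>
</svg>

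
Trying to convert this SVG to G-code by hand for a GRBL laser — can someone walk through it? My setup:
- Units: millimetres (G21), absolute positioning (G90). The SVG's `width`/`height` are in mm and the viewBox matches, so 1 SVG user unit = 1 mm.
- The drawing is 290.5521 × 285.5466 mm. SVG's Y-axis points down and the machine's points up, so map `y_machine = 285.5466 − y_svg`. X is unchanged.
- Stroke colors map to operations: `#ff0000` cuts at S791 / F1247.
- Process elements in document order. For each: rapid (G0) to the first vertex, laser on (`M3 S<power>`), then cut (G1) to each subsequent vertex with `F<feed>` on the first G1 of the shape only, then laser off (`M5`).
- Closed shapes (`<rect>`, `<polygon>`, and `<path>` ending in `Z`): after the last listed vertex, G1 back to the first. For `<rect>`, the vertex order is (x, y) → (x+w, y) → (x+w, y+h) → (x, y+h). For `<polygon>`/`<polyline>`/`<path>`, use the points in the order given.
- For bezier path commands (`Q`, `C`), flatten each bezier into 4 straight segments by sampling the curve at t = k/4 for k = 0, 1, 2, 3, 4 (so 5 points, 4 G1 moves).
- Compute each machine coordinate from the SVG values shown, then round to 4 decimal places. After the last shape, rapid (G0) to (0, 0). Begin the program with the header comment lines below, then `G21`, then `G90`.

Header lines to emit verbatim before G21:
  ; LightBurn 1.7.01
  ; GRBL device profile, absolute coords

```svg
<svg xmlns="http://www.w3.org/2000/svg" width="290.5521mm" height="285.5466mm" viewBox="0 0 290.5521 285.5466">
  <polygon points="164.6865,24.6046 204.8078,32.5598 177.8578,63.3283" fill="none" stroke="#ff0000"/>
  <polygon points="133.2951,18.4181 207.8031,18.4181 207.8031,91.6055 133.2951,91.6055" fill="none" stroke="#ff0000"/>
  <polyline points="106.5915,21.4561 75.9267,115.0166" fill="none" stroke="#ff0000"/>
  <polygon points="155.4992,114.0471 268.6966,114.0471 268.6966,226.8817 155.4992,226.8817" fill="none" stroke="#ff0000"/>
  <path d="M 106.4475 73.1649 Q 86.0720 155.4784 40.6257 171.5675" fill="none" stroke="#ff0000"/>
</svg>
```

; LightBurn 1.7.01
; GRBL device profile, absolute coords
G21
G90
G0 X164.6865 Y260.9420
M3 S791
G1 X204.8078 Y252.9868 F1247
G1 X177.8578 Y222.2183
G1 X164.6865 Y260.9420
M5
G0 X133.2951 Y267.1285
M3 S791
G1 X207.8031 Y267.1285 F1247
G1 X207.8031 Y193.9411
G1 X133.2951 Y193.9411
G1 X133.2951 Y267.1285
M5
G0 X106.5915 Y264.0905
M3 S791
G1 X75.9267 Y170.5300 F1247
M5
G0 X155.4992 Y171.4995
M3 S791
G1 X268.6966 Y171.4995 F1247
G1 X268.6966 Y58.6649
G1 X155.4992 Y58.6649
G1 X155.4992 Y171.4995
M5
G0 X106.4475 Y212.3817
M3 S791
G1 X94.6928 Y175.3640 F1247
G1 X79.8043 Y146.6243
G1 X61.7819 Y126.1627
G1 X40.6257 Y113.9791
M5
G0 X0.0000 Y0.0000

viewBox `0 0 290.5521 285.5466` with mm width/height → 1 unit = 1 mm. Flip: y_m = 285.5466 − y_svg.

**Shape 1** — `<polygon>` regular polygon, stroke `#ff0000` → cut (S791, F1247). Machine vertices: (164.6865,260.9420) → (204.8078,252.9868) → (177.8578,222.2183) → (164.6865,260.9420). Closed: final G1 returns to the first vertex.

**Shape 2** — `<polygon>` rectangle, stroke `#ff0000` → cut (S791, F1247). Machine vertices: (133.2951,267.1285) → (207.8031,267.1285) → (207.8031,193.9411) → (133.2951,193.9411) → (133.2951,267.1285). Closed: final G1 returns to the first vertex.

**Shape 3** — `<polyline>` line segment, stroke `#ff0000` → cut (S791, F1247). Machine vertices: (106.5915,264.0905) → (75.9267,170.5300). Open path.

**Shape 4** — `<polygon>` rectangle, stroke `#ff0000` → cut (S791, F1247). Machine vertices: (155.4992,171.4995) → (268.6966,171.4995) → (268.6966,58.6649) → (155.4992,58.6649) → (155.4992,171.4995). Closed: final G1 returns to the first vertex.

**Shape 5** — `<path>` quadratic bezier, stroke `#ff0000` → cut (S791, F1247). Control points (SVG): P0=(106.4475,73.1649), P1=(86.0720,155.4784), P2=(40.6257,171.5675); sampled at t=k/4. Machine vertices: (106.4475,212.3817) → (94.6928,175.3640) → (79.8043,146.6243) → (61.7819,126.1627) → (40.6257,113.9791). Open path.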